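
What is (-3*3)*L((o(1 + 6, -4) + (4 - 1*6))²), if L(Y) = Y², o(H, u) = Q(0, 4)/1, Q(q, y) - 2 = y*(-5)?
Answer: -1440000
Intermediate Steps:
Q(q, y) = 2 - 5*y (Q(q, y) = 2 + y*(-5) = 2 - 5*y)
o(H, u) = -18 (o(H, u) = (2 - 5*4)/1 = (2 - 20)*1 = -18*1 = -18)
(-3*3)*L((o(1 + 6, -4) + (4 - 1*6))²) = (-3*3)*((-18 + (4 - 1*6))²)² = -9*(-18 + (4 - 6))⁴ = -9*(-18 - 2)⁴ = -9*((-20)²)² = -9*400² = -9*160000 = -1440000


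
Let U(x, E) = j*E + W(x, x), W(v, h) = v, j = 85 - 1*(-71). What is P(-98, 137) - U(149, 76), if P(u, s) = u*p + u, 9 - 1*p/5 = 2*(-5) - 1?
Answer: -21903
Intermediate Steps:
j = 156 (j = 85 + 71 = 156)
p = 100 (p = 45 - 5*(2*(-5) - 1) = 45 - 5*(-10 - 1) = 45 - 5*(-11) = 45 + 55 = 100)
U(x, E) = x + 156*E (U(x, E) = 156*E + x = x + 156*E)
P(u, s) = 101*u (P(u, s) = u*100 + u = 100*u + u = 101*u)
P(-98, 137) - U(149, 76) = 101*(-98) - (149 + 156*76) = -9898 - (149 + 11856) = -9898 - 1*12005 = -9898 - 12005 = -21903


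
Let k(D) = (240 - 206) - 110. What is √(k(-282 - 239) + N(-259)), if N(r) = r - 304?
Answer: 3*I*√71 ≈ 25.278*I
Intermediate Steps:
N(r) = -304 + r
k(D) = -76 (k(D) = 34 - 110 = -76)
√(k(-282 - 239) + N(-259)) = √(-76 + (-304 - 259)) = √(-76 - 563) = √(-639) = 3*I*√71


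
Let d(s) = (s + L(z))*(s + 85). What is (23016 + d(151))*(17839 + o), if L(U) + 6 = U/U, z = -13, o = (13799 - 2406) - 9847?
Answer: 1114094720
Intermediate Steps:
o = 1546 (o = 11393 - 9847 = 1546)
L(U) = -5 (L(U) = -6 + U/U = -6 + 1 = -5)
d(s) = (-5 + s)*(85 + s) (d(s) = (s - 5)*(s + 85) = (-5 + s)*(85 + s))
(23016 + d(151))*(17839 + o) = (23016 + (-425 + 151² + 80*151))*(17839 + 1546) = (23016 + (-425 + 22801 + 12080))*19385 = (23016 + 34456)*19385 = 57472*19385 = 1114094720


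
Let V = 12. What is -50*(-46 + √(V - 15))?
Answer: 2300 - 50*I*√3 ≈ 2300.0 - 86.603*I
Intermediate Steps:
-50*(-46 + √(V - 15)) = -50*(-46 + √(12 - 15)) = -50*(-46 + √(-3)) = -50*(-46 + I*√3) = 2300 - 50*I*√3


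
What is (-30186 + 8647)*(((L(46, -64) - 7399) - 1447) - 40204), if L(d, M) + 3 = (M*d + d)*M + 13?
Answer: -2938608848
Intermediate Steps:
L(d, M) = 10 + M*(d + M*d) (L(d, M) = -3 + ((M*d + d)*M + 13) = -3 + ((d + M*d)*M + 13) = -3 + (M*(d + M*d) + 13) = -3 + (13 + M*(d + M*d)) = 10 + M*(d + M*d))
(-30186 + 8647)*(((L(46, -64) - 7399) - 1447) - 40204) = (-30186 + 8647)*((((10 - 64*46 + 46*(-64)²) - 7399) - 1447) - 40204) = -21539*((((10 - 2944 + 46*4096) - 7399) - 1447) - 40204) = -21539*((((10 - 2944 + 188416) - 7399) - 1447) - 40204) = -21539*(((185482 - 7399) - 1447) - 40204) = -21539*((178083 - 1447) - 40204) = -21539*(176636 - 40204) = -21539*136432 = -2938608848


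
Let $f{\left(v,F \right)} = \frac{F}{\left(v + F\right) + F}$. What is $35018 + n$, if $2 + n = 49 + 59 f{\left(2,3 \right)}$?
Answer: $\frac{280697}{8} \approx 35087.0$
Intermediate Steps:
$f{\left(v,F \right)} = \frac{F}{v + 2 F}$ ($f{\left(v,F \right)} = \frac{F}{\left(F + v\right) + F} = \frac{F}{v + 2 F}$)
$n = \frac{553}{8}$ ($n = -2 + \left(49 + 59 \frac{3}{2 + 2 \cdot 3}\right) = -2 + \left(49 + 59 \frac{3}{2 + 6}\right) = -2 + \left(49 + 59 \cdot \frac{3}{8}\right) = -2 + \left(49 + \frac{177}{8}\right) = -2 + \frac{569}{8} = \frac{553}{8} \approx 69.125$)
$35018 + n = 35018 + \frac{553}{8} = \frac{280697}{8}$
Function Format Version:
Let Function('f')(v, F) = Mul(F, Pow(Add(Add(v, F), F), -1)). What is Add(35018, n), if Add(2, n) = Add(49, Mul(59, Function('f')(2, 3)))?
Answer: Rational(280697, 8) ≈ 35087.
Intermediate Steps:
Function('f')(v, F) = Mul(F, Pow(Add(v, Mul(2, F)), -1)) (Function('f')(v, F) = Mul(F, Pow(Add(Add(F, v), F), -1)) = Mul(F, Pow(Add(v, Mul(2, F)), -1)))
n = Rational(553, 8) (n = Add(-2, Add(49, Mul(59, Mul(3, Pow(Add(2, Mul(2, 3)), -1))))) = Add(-2, Add(49, Mul(59, Mul(3, Pow(Add(2, 6), -1))))) = Add(-2, Add(49, Mul(59, Mul(3, Pow(8, -1))))) = Add(-2, Add(49, Mul(59, Mul(3, Rational(1, 8))))) = Add(-2, Add(49, Mul(59, Rational(3, 8)))) = Add(-2, Add(49, Rational(177, 8))) = Add(-2, Rational(569, 8)) = Rational(553, 8) ≈ 69.125)
Add(35018, n) = Add(35018, Rational(553, 8)) = Rational(280697, 8)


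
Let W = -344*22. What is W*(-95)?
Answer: 718960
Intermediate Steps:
W = -7568 (W = -86*88 = -7568)
W*(-95) = -7568*(-95) = 718960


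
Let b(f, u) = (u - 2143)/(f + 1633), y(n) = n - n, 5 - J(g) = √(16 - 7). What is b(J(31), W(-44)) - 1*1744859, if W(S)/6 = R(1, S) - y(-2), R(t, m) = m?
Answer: -2852846872/1635 ≈ -1.7449e+6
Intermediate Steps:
J(g) = 2 (J(g) = 5 - √(16 - 7) = 5 - √9 = 5 - 1*3 = 5 - 3 = 2)
y(n) = 0
W(S) = 6*S (W(S) = 6*(S - 1*0) = 6*(S + 0) = 6*S)
b(f, u) = (-2143 + u)/(1633 + f)
b(J(31), W(-44)) - 1*1744859 = (-2143 + 6*(-44))/(1633 + 2) - 1*1744859 = (-2143 - 264)/1635 - 1744859 = (1/1635)*(-2407) - 1744859 = -2407/1635 - 1744859 = -2852846872/1635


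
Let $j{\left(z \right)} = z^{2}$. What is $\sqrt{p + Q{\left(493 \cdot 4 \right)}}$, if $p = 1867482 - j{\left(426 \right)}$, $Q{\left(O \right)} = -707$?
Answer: $\sqrt{1685299} \approx 1298.2$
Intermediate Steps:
$p = 1686006$ ($p = 1867482 - 426^{2} = 1867482 - 181476 = 1686006$)
$\sqrt{p + Q{\left(493 \cdot 4 \right)}} = \sqrt{1686006 - 707} = \sqrt{1685299}$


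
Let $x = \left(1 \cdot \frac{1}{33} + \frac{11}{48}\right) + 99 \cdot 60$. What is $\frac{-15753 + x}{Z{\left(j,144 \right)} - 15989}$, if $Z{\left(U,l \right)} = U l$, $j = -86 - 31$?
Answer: $\frac{740161}{2476848} \approx 0.29883$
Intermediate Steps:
$j = -117$
$x = \frac{3136457}{528}$ ($x = \left(1 \cdot \frac{1}{33} + 11 \cdot \frac{1}{48}\right) + 5940 = \left(\frac{1}{33} + \frac{11}{48}\right) + 5940 = \frac{137}{528} + 5940 = \frac{3136457}{528} \approx 5940.3$)
$\frac{-15753 + x}{Z{\left(j,144 \right)} - 15989} = \frac{-15753 + \frac{3136457}{528}}{\left(-117\right) 144 - 15989} = - \frac{5181127}{528 \left(-16848 - 15989\right)} = - \frac{5181127}{528 \left(-32837\right)} = \left(- \frac{5181127}{528}\right) \left(- \frac{1}{32837}\right) = \frac{740161}{2476848}$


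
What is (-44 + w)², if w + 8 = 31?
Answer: 441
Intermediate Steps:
w = 23 (w = -8 + 31 = 23)
(-44 + w)² = (-44 + 23)² = (-21)² = 441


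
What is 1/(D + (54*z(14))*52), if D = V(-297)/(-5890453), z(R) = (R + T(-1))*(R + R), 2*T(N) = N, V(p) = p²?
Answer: 5890453/6252268096863 ≈ 9.4213e-7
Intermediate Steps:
T(N) = N/2
z(R) = 2*R*(-½ + R) (z(R) = (R + (½)*(-1))*(R + R) = (R - ½)*(2*R) = (-½ + R)*(2*R) = 2*R*(-½ + R))
D = -88209/5890453 (D = (-297)²/(-5890453) = 88209*(-1/5890453) = -88209/5890453 ≈ -0.014975)
1/(D + (54*z(14))*52) = 1/(-88209/5890453 + (54*(14*(-1 + 2*14)))*52) = 1/(-88209/5890453 + (54*(14*(-1 + 28)))*52) = 1/(-88209/5890453 + (54*(14*27))*52) = 1/(-88209/5890453 + (54*378)*52) = 1/(-88209/5890453 + 20412*52) = 1/(-88209/5890453 + 1061424) = 1/(6252268096863/5890453) = 5890453/6252268096863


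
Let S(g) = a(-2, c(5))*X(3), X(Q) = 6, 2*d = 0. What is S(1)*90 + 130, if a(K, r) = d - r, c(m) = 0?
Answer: 130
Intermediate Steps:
d = 0 (d = (½)*0 = 0)
a(K, r) = -r (a(K, r) = 0 - r = -r)
S(g) = 0 (S(g) = -1*0*6 = 0*6 = 0)
S(1)*90 + 130 = 0*90 + 130 = 0 + 130 = 130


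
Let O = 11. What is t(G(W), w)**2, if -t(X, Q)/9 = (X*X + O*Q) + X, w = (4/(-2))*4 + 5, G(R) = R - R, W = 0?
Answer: 88209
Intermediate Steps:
G(R) = 0
w = -3 (w = (4*(-1/2))*4 + 5 = -2*4 + 5 = -8 + 5 = -3)
t(X, Q) = -99*Q - 9*X - 9*X**2 (t(X, Q) = -9*((X*X + 11*Q) + X) = -9*((X**2 + 11*Q) + X) = -9*(X + X**2 + 11*Q) = -99*Q - 9*X - 9*X**2)
t(G(W), w)**2 = (-99*(-3) - 9*0 - 9*0**2)**2 = (297 + 0 - 9*0)**2 = (297 + 0 + 0)**2 = 297**2 = 88209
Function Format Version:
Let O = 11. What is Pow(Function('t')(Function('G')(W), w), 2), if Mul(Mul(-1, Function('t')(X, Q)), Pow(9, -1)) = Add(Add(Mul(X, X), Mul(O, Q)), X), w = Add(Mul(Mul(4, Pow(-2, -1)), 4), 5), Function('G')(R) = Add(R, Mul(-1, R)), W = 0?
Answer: 88209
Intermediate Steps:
Function('G')(R) = 0
w = -3 (w = Add(Mul(Mul(4, Rational(-1, 2)), 4), 5) = Add(Mul(-2, 4), 5) = Add(-8, 5) = -3)
Function('t')(X, Q) = Add(Mul(-99, Q), Mul(-9, X), Mul(-9, Pow(X, 2))) (Function('t')(X, Q) = Mul(-9, Add(Add(Mul(X, X), Mul(11, Q)), X)) = Mul(-9, Add(Add(Pow(X, 2), Mul(11, Q)), X)) = Mul(-9, Add(X, Pow(X, 2), Mul(11, Q))) = Add(Mul(-99, Q), Mul(-9, X), Mul(-9, Pow(X, 2))))
Pow(Function('t')(Function('G')(W), w), 2) = Pow(Add(Mul(-99, -3), Mul(-9, 0), Mul(-9, Pow(0, 2))), 2) = Pow(Add(297, 0, Mul(-9, 0)), 2) = Pow(Add(297, 0, 0), 2) = Pow(297, 2) = 88209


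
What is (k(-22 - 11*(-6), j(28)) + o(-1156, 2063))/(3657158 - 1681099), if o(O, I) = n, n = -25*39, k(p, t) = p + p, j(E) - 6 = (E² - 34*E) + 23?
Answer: -887/1976059 ≈ -0.00044887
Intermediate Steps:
j(E) = 29 + E² - 34*E (j(E) = 6 + ((E² - 34*E) + 23) = 6 + (23 + E² - 34*E) = 29 + E² - 34*E)
k(p, t) = 2*p
n = -975
o(O, I) = -975
(k(-22 - 11*(-6), j(28)) + o(-1156, 2063))/(3657158 - 1681099) = (2*(-22 - 11*(-6)) - 975)/(3657158 - 1681099) = (2*(-22 + 66) - 975)/1976059 = (2*44 - 975)*(1/1976059) = (88 - 975)*(1/1976059) = -887*1/1976059 = -887/1976059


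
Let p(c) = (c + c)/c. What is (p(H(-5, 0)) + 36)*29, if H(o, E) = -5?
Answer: 1102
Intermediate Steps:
p(c) = 2 (p(c) = (2*c)/c = 2)
(p(H(-5, 0)) + 36)*29 = (2 + 36)*29 = 38*29 = 1102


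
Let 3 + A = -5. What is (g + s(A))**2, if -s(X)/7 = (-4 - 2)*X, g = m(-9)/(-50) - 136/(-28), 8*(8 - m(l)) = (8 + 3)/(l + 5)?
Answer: 13769064427561/125440000 ≈ 1.0977e+5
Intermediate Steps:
m(l) = 8 - 11/(8*(5 + l)) (m(l) = 8 - (8 + 3)/(8*(l + 5)) = 8 - 11/(8*(5 + l)))
g = 52531/11200 (g = ((309 + 64*(-9))/(8*(5 - 9)))/(-50) - 136/(-28) = ((1/8)*(309 - 576)/(-4))*(-1/50) - 136*(-1/28) = ((1/8)*(-1/4)*(-267))*(-1/50) + 34/7 = (267/32)*(-1/50) + 34/7 = -267/1600 + 34/7 = 52531/11200 ≈ 4.6903)
A = -8 (A = -3 - 5 = -8)
s(X) = 42*X (s(X) = -7*(-4 - 2)*X = -(-42)*X = 42*X)
(g + s(A))**2 = (52531/11200 + 42*(-8))**2 = (52531/11200 - 336)**2 = (-3710669/11200)**2 = 13769064427561/125440000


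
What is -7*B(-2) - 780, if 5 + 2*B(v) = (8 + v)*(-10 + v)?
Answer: -1021/2 ≈ -510.50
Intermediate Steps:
B(v) = -5/2 + (-10 + v)*(8 + v)/2 (B(v) = -5/2 + ((8 + v)*(-10 + v))/2 = -5/2 + ((-10 + v)*(8 + v))/2 = -5/2 + (-10 + v)*(8 + v)/2)
-7*B(-2) - 780 = -7*(-85/2 + (½)*(-2)² - 1*(-2)) - 780 = -7*(-85/2 + (½)*4 + 2) - 780 = -7*(-85/2 + 2 + 2) - 780 = -7*(-77/2) - 780 = 539/2 - 780 = -1021/2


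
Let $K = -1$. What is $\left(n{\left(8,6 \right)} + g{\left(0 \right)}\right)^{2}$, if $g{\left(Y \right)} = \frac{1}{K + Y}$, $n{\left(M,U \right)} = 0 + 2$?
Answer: $1$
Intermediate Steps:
$n{\left(M,U \right)} = 2$
$g{\left(Y \right)} = \frac{1}{-1 + Y}$
$\left(n{\left(8,6 \right)} + g{\left(0 \right)}\right)^{2} = \left(2 + \frac{1}{-1 + 0}\right)^{2} = \left(2 + \frac{1}{-1}\right)^{2} = \left(2 - 1\right)^{2} = 1^{2} = 1$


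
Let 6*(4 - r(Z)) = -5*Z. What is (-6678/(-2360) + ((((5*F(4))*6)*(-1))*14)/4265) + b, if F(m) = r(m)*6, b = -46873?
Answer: -47181062533/1006540 ≈ -46875.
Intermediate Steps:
r(Z) = 4 + 5*Z/6 (r(Z) = 4 - (-5)*Z/6 = 4 + 5*Z/6)
F(m) = 24 + 5*m (F(m) = (4 + 5*m/6)*6 = 24 + 5*m)
(-6678/(-2360) + ((((5*F(4))*6)*(-1))*14)/4265) + b = (-6678/(-2360) + ((((5*(24 + 5*4))*6)*(-1))*14)/4265) - 46873 = (-6678*(-1/2360) + ((((5*(24 + 20))*6)*(-1))*14)*(1/4265)) - 46873 = (3339/1180 + ((((5*44)*6)*(-1))*14)*(1/4265)) - 46873 = (3339/1180 + (((220*6)*(-1))*14)*(1/4265)) - 46873 = (3339/1180 + ((1320*(-1))*14)*(1/4265)) - 46873 = (3339/1180 - 1320*14*(1/4265)) - 46873 = (3339/1180 - 18480*1/4265) - 46873 = (3339/1180 - 3696/853) - 46873 = -1513113/1006540 - 46873 = -47181062533/1006540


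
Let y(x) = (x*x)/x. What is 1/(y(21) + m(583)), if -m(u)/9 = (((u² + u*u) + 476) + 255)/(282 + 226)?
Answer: -508/6113913 ≈ -8.3089e-5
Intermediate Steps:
y(x) = x (y(x) = x²/x = x)
m(u) = -6579/508 - 9*u²/254 (m(u) = -9*(((u² + u*u) + 476) + 255)/(282 + 226) = -9*(((u² + u²) + 476) + 255)/508 = -9*((2*u² + 476) + 255)/508 = -9*((476 + 2*u²) + 255)/508 = -9*(731 + 2*u²)/508 = -9*(731/508 + u²/254) = -6579/508 - 9*u²/254)
1/(y(21) + m(583)) = 1/(21 + (-6579/508 - 9/254*583²)) = 1/(21 + (-6579/508 - 9/254*339889)) = 1/(21 + (-6579/508 - 3059001/254)) = 1/(21 - 6124581/508) = 1/(-6113913/508) = -508/6113913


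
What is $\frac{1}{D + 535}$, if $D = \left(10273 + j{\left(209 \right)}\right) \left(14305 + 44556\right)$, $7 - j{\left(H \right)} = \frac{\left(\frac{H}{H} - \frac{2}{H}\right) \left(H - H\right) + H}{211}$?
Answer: $\frac{211}{127662028816} \approx 1.6528 \cdot 10^{-9}$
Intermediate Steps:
$j{\left(H \right)} = 7 - \frac{H}{211}$ ($j{\left(H \right)} = 7 - \frac{\left(\frac{H}{H} - \frac{2}{H}\right) \left(H - H\right) + H}{211} = 7 - \left(\left(1 - \frac{2}{H}\right) 0 + H\right) \frac{1}{211} = 7 - \left(0 + H\right) \frac{1}{211} = 7 - H \frac{1}{211} = 7 - \frac{H}{211}$)
$D = \frac{127661915931}{211}$ ($D = \left(10273 + \left(7 - \frac{209}{211}\right)\right) \left(14305 + 44556\right) = \left(10273 + \left(7 - \frac{209}{211}\right)\right) 58861 = \left(10273 + \frac{1268}{211}\right) 58861 = \frac{2168871}{211} \cdot 58861 = \frac{127661915931}{211} \approx 6.0503 \cdot 10^{8}$)
$\frac{1}{D + 535} = \frac{1}{\frac{127661915931}{211} + 535} = \frac{1}{\frac{127662028816}{211}} = \frac{211}{127662028816}$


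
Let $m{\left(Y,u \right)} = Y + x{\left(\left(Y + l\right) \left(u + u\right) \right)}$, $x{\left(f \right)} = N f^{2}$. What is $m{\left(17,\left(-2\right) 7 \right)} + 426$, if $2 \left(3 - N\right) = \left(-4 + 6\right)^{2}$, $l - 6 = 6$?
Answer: $659787$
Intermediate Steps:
$l = 12$ ($l = 6 + 6 = 12$)
$N = 1$ ($N = 3 - \frac{\left(-4 + 6\right)^{2}}{2} = 3 - \frac{2^{2}}{2} = 3 - 2 = 1$)
$x{\left(f \right)} = f^{2}$ ($x{\left(f \right)} = 1 f^{2} = f^{2}$)
$m{\left(Y,u \right)} = Y + 4 u^{2} \left(12 + Y\right)^{2}$ ($m{\left(Y,u \right)} = Y + \left(\left(Y + 12\right) \left(u + u\right)\right)^{2} = Y + \left(\left(12 + Y\right) 2 u\right)^{2} = Y + \left(2 u \left(12 + Y\right)\right)^{2} = Y + 4 u^{2} \left(12 + Y\right)^{2}$)
$m{\left(17,\left(-2\right) 7 \right)} + 426 = \left(17 + 4 \left(\left(-2\right) 7\right)^{2} \left(12 + 17\right)^{2}\right) + 426 = \left(17 + 4 \left(-14\right)^{2} \cdot 29^{2}\right) + 426 = \left(17 + 4 \cdot 196 \cdot 841\right) + 426 = \left(17 + 659344\right) + 426 = 659361 + 426 = 659787$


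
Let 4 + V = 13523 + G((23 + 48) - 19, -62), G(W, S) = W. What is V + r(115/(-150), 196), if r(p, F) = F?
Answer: 13767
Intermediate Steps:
V = 13571 (V = -4 + (13523 + ((23 + 48) - 19)) = -4 + (13523 + (71 - 19)) = -4 + (13523 + 52) = -4 + 13575 = 13571)
V + r(115/(-150), 196) = 13571 + 196 = 13767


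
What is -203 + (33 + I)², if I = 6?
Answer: 1318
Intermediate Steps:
-203 + (33 + I)² = -203 + (33 + 6)² = -203 + 39² = -203 + 1521 = 1318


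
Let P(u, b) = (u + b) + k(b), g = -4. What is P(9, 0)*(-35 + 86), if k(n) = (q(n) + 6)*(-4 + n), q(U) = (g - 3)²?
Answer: -10761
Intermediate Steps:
q(U) = 49 (q(U) = (-4 - 3)² = (-7)² = 49)
k(n) = -220 + 55*n (k(n) = (49 + 6)*(-4 + n) = 55*(-4 + n) = -220 + 55*n)
P(u, b) = -220 + u + 56*b (P(u, b) = (u + b) + (-220 + 55*b) = (b + u) + (-220 + 55*b) = -220 + u + 56*b)
P(9, 0)*(-35 + 86) = (-220 + 9 + 56*0)*(-35 + 86) = (-220 + 9 + 0)*51 = -211*51 = -10761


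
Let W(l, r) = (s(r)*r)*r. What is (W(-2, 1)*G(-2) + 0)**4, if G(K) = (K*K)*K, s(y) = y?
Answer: 4096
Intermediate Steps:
G(K) = K**3 (G(K) = K**2*K = K**3)
W(l, r) = r**3 (W(l, r) = (r*r)*r = r**2*r = r**3)
(W(-2, 1)*G(-2) + 0)**4 = (1**3*(-2)**3 + 0)**4 = (1*(-8) + 0)**4 = (-8 + 0)**4 = (-8)**4 = 4096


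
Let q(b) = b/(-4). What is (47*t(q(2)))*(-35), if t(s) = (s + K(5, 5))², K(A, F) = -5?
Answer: -199045/4 ≈ -49761.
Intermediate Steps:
q(b) = -b/4 (q(b) = b*(-¼) = -b/4)
t(s) = (-5 + s)² (t(s) = (s - 5)² = (-5 + s)²)
(47*t(q(2)))*(-35) = (47*(-5 - ¼*2)²)*(-35) = (47*(-5 - ½)²)*(-35) = (47*(-11/2)²)*(-35) = (47*(121/4))*(-35) = (5687/4)*(-35) = -199045/4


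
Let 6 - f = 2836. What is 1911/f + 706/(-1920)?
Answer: -56671/54336 ≈ -1.0430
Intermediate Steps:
f = -2830 (f = 6 - 1*2836 = 6 - 2836 = -2830)
1911/f + 706/(-1920) = 1911/(-2830) + 706/(-1920) = 1911*(-1/2830) + 706*(-1/1920) = -1911/2830 - 353/960 = -56671/54336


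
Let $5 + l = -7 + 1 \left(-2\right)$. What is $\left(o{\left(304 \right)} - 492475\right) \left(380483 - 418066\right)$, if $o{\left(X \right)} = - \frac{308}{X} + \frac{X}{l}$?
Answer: $\frac{1406725198879}{76} \approx 1.851 \cdot 10^{10}$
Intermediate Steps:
$l = -14$ ($l = -5 + \left(-7 + 1 \left(-2\right)\right) = -5 - 9 = -14$)
$o{\left(X \right)} = - \frac{308}{X} - \frac{X}{14}$ ($o{\left(X \right)} = - \frac{308}{X} + \frac{X}{-14} = - \frac{308}{X} + X \left(- \frac{1}{14}\right) = - \frac{308}{X} - \frac{X}{14}$)
$\left(o{\left(304 \right)} - 492475\right) \left(380483 - 418066\right) = \left(\left(- \frac{308}{304} - \frac{152}{7}\right) - 492475\right) \left(380483 - 418066\right) = \left(\left(\left(-308\right) \frac{1}{304} - \frac{152}{7}\right) - 492475\right) \left(-37583\right) = \left(\left(- \frac{77}{76} - \frac{152}{7}\right) - 492475\right) \left(-37583\right) = \left(- \frac{12091}{532} - 492475\right) \left(-37583\right) = \left(- \frac{262008791}{532}\right) \left(-37583\right) = \frac{1406725198879}{76}$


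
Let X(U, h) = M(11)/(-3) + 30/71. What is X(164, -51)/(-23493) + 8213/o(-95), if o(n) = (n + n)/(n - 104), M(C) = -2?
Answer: 8178487213403/950761710 ≈ 8602.0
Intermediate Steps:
X(U, h) = 232/213 (X(U, h) = -2/(-3) + 30/71 = -2*(-1/3) + 30*(1/71) = 2/3 + 30/71 = 232/213)
o(n) = 2*n/(-104 + n) (o(n) = (2*n)/(-104 + n) = 2*n/(-104 + n))
X(164, -51)/(-23493) + 8213/o(-95) = (232/213)/(-23493) + 8213/((2*(-95)/(-104 - 95))) = (232/213)*(-1/23493) + 8213/((2*(-95)/(-199))) = -232/5004009 + 8213/((2*(-95)*(-1/199))) = -232/5004009 + 8213/(190/199) = -232/5004009 + 8213*(199/190) = -232/5004009 + 1634387/190 = 8178487213403/950761710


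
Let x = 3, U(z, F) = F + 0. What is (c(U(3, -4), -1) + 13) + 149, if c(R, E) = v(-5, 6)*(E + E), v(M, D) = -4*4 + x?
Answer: 188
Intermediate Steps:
U(z, F) = F
v(M, D) = -13 (v(M, D) = -4*4 + 3 = -16 + 3 = -13)
c(R, E) = -26*E (c(R, E) = -13*(E + E) = -26*E)
(c(U(3, -4), -1) + 13) + 149 = (-26*(-1) + 13) + 149 = (26 + 13) + 149 = 39 + 149 = 188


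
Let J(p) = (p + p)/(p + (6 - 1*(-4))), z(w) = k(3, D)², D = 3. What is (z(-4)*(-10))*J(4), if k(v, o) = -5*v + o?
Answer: -5760/7 ≈ -822.86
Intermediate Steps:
k(v, o) = o - 5*v
z(w) = 144 (z(w) = (3 - 5*3)² = (3 - 15)² = (-12)² = 144)
J(p) = 2*p/(10 + p) (J(p) = (2*p)/(p + (6 + 4)) = (2*p)/(p + 10) = (2*p)/(10 + p) = 2*p/(10 + p))
(z(-4)*(-10))*J(4) = (144*(-10))*(2*4/(10 + 4)) = -2880*4/14 = -1440*4/7 = -5760/7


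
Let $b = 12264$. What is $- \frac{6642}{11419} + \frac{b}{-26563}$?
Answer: $- \frac{316474062}{303322897} \approx -1.0434$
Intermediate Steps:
$- \frac{6642}{11419} + \frac{b}{-26563} = - \frac{6642}{11419} + \frac{12264}{-26563} = \left(-6642\right) \frac{1}{11419} + 12264 \left(- \frac{1}{26563}\right) = - \frac{6642}{11419} - \frac{12264}{26563} = - \frac{316474062}{303322897}$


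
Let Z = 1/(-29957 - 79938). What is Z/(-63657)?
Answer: 1/6995586015 ≈ 1.4295e-10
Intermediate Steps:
Z = -1/109895 (Z = 1/(-109895) = -1/109895 ≈ -9.0996e-6)
Z/(-63657) = -1/109895/(-63657) = -1/109895*(-1/63657) = 1/6995586015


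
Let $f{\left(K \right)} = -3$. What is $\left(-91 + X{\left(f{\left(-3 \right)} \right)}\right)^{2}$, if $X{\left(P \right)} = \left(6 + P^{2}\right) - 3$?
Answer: $6241$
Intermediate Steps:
$X{\left(P \right)} = 3 + P^{2}$
$\left(-91 + X{\left(f{\left(-3 \right)} \right)}\right)^{2} = \left(-91 + \left(3 + \left(-3\right)^{2}\right)\right)^{2} = \left(-91 + \left(3 + 9\right)\right)^{2} = \left(-91 + 12\right)^{2} = \left(-79\right)^{2} = 6241$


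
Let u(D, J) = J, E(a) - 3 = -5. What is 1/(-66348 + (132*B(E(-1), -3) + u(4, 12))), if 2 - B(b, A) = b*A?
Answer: -1/66864 ≈ -1.4956e-5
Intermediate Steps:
E(a) = -2 (E(a) = 3 - 5 = -2)
B(b, A) = 2 - A*b (B(b, A) = 2 - b*A = 2 - A*b)
1/(-66348 + (132*B(E(-1), -3) + u(4, 12))) = 1/(-66348 + (132*(2 - 1*(-3)*(-2)) + 12)) = 1/(-66348 + (132*(2 - 6) + 12)) = 1/(-66348 + (132*(-4) + 12)) = 1/(-66348 + (-528 + 12)) = 1/(-66348 - 516) = 1/(-66864) = -1/66864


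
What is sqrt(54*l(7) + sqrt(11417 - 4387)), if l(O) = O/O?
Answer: sqrt(54 + sqrt(7030)) ≈ 11.741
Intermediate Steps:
l(O) = 1
sqrt(54*l(7) + sqrt(11417 - 4387)) = sqrt(54*1 + sqrt(11417 - 4387)) = sqrt(54 + sqrt(7030))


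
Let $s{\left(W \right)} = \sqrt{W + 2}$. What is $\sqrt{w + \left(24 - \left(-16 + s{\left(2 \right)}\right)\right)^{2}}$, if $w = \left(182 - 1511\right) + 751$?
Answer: $\sqrt{866} \approx 29.428$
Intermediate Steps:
$s{\left(W \right)} = \sqrt{2 + W}$
$w = -578$ ($w = -1329 + 751 = -578$)
$\sqrt{w + \left(24 - \left(-16 + s{\left(2 \right)}\right)\right)^{2}} = \sqrt{-578 + \left(24 + \left(\left(-4\right)^{2} - \sqrt{2 + 2}\right)\right)^{2}} = \sqrt{-578 + \left(24 + \left(16 - \sqrt{4}\right)\right)^{2}} = \sqrt{-578 + \left(24 + \left(16 - 2\right)\right)^{2}} = \sqrt{-578 + \left(24 + 14\right)^{2}} = \sqrt{-578 + 38^{2}} = \sqrt{-578 + 1444} = \sqrt{866}$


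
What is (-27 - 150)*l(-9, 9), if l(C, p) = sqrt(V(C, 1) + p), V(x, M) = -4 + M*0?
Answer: -177*sqrt(5) ≈ -395.78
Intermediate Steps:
V(x, M) = -4 (V(x, M) = -4 + 0 = -4)
l(C, p) = sqrt(-4 + p)
(-27 - 150)*l(-9, 9) = (-27 - 150)*sqrt(-4 + 9) = -177*sqrt(5)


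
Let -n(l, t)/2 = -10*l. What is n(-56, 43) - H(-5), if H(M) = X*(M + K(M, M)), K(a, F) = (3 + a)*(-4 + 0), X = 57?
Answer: -1291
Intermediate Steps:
K(a, F) = -12 - 4*a (K(a, F) = (3 + a)*(-4) = -12 - 4*a)
H(M) = -684 - 171*M (H(M) = 57*(M + (-12 - 4*M)) = 57*(-12 - 3*M) = -684 - 171*M)
n(l, t) = 20*l (n(l, t) = -(-20)*l = 20*l)
n(-56, 43) - H(-5) = 20*(-56) - (-684 - 171*(-5)) = -1120 - (-684 + 855) = -1120 - 1*171 = -1120 - 171 = -1291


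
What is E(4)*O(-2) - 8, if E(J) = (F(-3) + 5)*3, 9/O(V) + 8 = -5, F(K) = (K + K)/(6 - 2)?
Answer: -397/26 ≈ -15.269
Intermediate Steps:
F(K) = K/2 (F(K) = (2*K)/4 = (2*K)*(1/4) = K/2)
O(V) = -9/13 (O(V) = 9/(-8 - 5) = 9/(-13) = 9*(-1/13) = -9/13)
E(J) = 21/2 (E(J) = ((1/2)*(-3) + 5)*3 = (-3/2 + 5)*3 = (7/2)*3 = 21/2)
E(4)*O(-2) - 8 = (21/2)*(-9/13) - 8 = -189/26 - 8 = -397/26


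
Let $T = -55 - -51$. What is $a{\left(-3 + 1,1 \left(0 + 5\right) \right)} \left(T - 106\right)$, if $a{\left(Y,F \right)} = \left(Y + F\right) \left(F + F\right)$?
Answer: $-3300$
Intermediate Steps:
$a{\left(Y,F \right)} = 2 F \left(F + Y\right)$ ($a{\left(Y,F \right)} = \left(F + Y\right) 2 F = 2 F \left(F + Y\right)$)
$T = -4$ ($T = -55 + 51 = -4$)
$a{\left(-3 + 1,1 \left(0 + 5\right) \right)} \left(T - 106\right) = 2 \cdot 1 \left(0 + 5\right) \left(1 \left(0 + 5\right) + \left(-3 + 1\right)\right) \left(-4 - 106\right) = 2 \cdot 1 \cdot 5 \left(1 \cdot 5 - 2\right) \left(-110\right) = 2 \cdot 5 \left(5 - 2\right) \left(-110\right) = 2 \cdot 5 \cdot 3 \left(-110\right) = 30 \left(-110\right) = -3300$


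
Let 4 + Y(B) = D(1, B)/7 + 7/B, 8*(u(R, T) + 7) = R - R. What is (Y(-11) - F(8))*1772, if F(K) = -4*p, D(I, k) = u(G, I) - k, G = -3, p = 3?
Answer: 1082692/77 ≈ 14061.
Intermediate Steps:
u(R, T) = -7 (u(R, T) = -7 + (R - R)/8 = -7 + (⅛)*0 = -7 + 0 = -7)
D(I, k) = -7 - k
F(K) = -12 (F(K) = -4*3 = -12)
Y(B) = -5 + 7/B - B/7 (Y(B) = -4 + ((-7 - B)/7 + 7/B) = -4 + ((-7 - B)*(⅐) + 7/B) = -4 + ((-1 - B/7) + 7/B) = -4 + (-1 + 7/B - B/7) = -5 + 7/B - B/7)
(Y(-11) - F(8))*1772 = ((-5 + 7/(-11) - ⅐*(-11)) - 1*(-12))*1772 = ((-5 + 7*(-1/11) + 11/7) + 12)*1772 = ((-5 - 7/11 + 11/7) + 12)*1772 = (-313/77 + 12)*1772 = (611/77)*1772 = 1082692/77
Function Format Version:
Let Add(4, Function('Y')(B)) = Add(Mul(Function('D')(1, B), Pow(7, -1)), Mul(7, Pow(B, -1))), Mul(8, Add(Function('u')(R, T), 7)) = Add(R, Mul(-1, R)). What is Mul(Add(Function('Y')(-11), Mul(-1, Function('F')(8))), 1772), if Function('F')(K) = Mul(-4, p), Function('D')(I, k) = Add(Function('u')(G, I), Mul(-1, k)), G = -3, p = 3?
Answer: Rational(1082692, 77) ≈ 14061.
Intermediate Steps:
Function('u')(R, T) = -7 (Function('u')(R, T) = Add(-7, Mul(Rational(1, 8), Add(R, Mul(-1, R)))) = Add(-7, Mul(Rational(1, 8), 0)) = Add(-7, 0) = -7)
Function('D')(I, k) = Add(-7, Mul(-1, k))
Function('F')(K) = -12 (Function('F')(K) = Mul(-4, 3) = -12)
Function('Y')(B) = Add(-5, Mul(7, Pow(B, -1)), Mul(Rational(-1, 7), B)) (Function('Y')(B) = Add(-4, Add(Mul(Add(-7, Mul(-1, B)), Pow(7, -1)), Mul(7, Pow(B, -1)))) = Add(-4, Add(Mul(Add(-7, Mul(-1, B)), Rational(1, 7)), Mul(7, Pow(B, -1)))) = Add(-4, Add(Add(-1, Mul(Rational(-1, 7), B)), Mul(7, Pow(B, -1)))) = Add(-4, Add(-1, Mul(7, Pow(B, -1)), Mul(Rational(-1, 7), B))) = Add(-5, Mul(7, Pow(B, -1)), Mul(Rational(-1, 7), B)))
Mul(Add(Function('Y')(-11), Mul(-1, Function('F')(8))), 1772) = Mul(Add(Add(-5, Mul(7, Pow(-11, -1)), Mul(Rational(-1, 7), -11)), Mul(-1, -12)), 1772) = Mul(Add(Add(-5, Mul(7, Rational(-1, 11)), Rational(11, 7)), 12), 1772) = Mul(Add(Add(-5, Rational(-7, 11), Rational(11, 7)), 12), 1772) = Mul(Add(Rational(-313, 77), 12), 1772) = Mul(Rational(611, 77), 1772) = Rational(1082692, 77)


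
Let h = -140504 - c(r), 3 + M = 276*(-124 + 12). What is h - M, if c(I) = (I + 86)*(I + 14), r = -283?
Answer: -162582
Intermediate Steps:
c(I) = (14 + I)*(86 + I) (c(I) = (86 + I)*(14 + I) = (14 + I)*(86 + I))
M = -30915 (M = -3 + 276*(-124 + 12) = -3 + 276*(-112) = -3 - 30912 = -30915)
h = -193497 (h = -140504 - (1204 + (-283)**2 + 100*(-283)) = -140504 - (1204 + 80089 - 28300) = -140504 - 1*52993 = -140504 - 52993 = -193497)
h - M = -193497 - 1*(-30915) = -193497 + 30915 = -162582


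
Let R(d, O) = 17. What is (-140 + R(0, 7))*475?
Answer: -58425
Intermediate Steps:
(-140 + R(0, 7))*475 = (-140 + 17)*475 = -123*475 = -58425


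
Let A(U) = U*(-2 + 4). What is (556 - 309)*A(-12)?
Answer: -5928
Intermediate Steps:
A(U) = 2*U (A(U) = U*2 = 2*U)
(556 - 309)*A(-12) = (556 - 309)*(2*(-12)) = 247*(-24) = -5928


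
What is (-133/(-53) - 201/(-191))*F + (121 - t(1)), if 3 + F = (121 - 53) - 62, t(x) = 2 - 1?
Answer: 1322928/10123 ≈ 130.69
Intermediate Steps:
t(x) = 1
F = 3 (F = -3 + ((121 - 53) - 62) = -3 + (68 - 62) = -3 + 6 = 3)
(-133/(-53) - 201/(-191))*F + (121 - t(1)) = (-133/(-53) - 201/(-191))*3 + (121 - 1*1) = (-133*(-1/53) - 201*(-1/191))*3 + (121 - 1) = (133/53 + 201/191)*3 + 120 = (36056/10123)*3 + 120 = 108168/10123 + 120 = 1322928/10123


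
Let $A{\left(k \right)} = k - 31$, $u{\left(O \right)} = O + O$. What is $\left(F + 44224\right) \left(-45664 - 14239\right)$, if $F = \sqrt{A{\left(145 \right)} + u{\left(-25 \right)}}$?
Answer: $-2649629496$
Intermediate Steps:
$u{\left(O \right)} = 2 O$
$A{\left(k \right)} = -31 + k$ ($A{\left(k \right)} = k - 31 = -31 + k$)
$F = 8$ ($F = \sqrt{\left(-31 + 145\right) + 2 \left(-25\right)} = \sqrt{114 - 50} = \sqrt{64} = 8$)
$\left(F + 44224\right) \left(-45664 - 14239\right) = \left(8 + 44224\right) \left(-45664 - 14239\right) = 44232 \left(-59903\right) = -2649629496$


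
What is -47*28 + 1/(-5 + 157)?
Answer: -200031/152 ≈ -1316.0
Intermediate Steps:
-47*28 + 1/(-5 + 157) = -1316 + 1/152 = -200031/152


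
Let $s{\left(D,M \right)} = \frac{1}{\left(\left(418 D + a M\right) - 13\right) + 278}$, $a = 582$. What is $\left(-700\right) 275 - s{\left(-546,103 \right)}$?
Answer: $- \frac{32343272499}{168017} \approx -1.925 \cdot 10^{5}$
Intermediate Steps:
$s{\left(D,M \right)} = \frac{1}{265 + 418 D + 582 M}$ ($s{\left(D,M \right)} = \frac{1}{\left(\left(418 D + 582 M\right) - 13\right) + 278} = \frac{1}{\left(-13 + 418 D + 582 M\right) + 278} = \frac{1}{265 + 418 D + 582 M}$)
$\left(-700\right) 275 - s{\left(-546,103 \right)} = \left(-700\right) 275 - \frac{1}{265 + 418 \left(-546\right) + 582 \cdot 103} = -192500 - \frac{1}{265 - 228228 + 59946} = -192500 - \frac{1}{-168017} = -192500 - - \frac{1}{168017} = -192500 + \frac{1}{168017} = - \frac{32343272499}{168017}$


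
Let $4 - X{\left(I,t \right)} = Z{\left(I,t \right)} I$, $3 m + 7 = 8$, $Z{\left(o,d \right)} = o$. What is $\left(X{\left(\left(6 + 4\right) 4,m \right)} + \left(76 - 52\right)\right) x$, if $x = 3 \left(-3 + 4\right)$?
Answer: $-4716$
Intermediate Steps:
$x = 3$ ($x = 3 \cdot 1 = 3$)
$m = \frac{1}{3}$ ($m = - \frac{7}{3} + \frac{1}{3} \cdot 8 = - \frac{7}{3} + \frac{8}{3} = \frac{1}{3} \approx 0.33333$)
$X{\left(I,t \right)} = 4 - I^{2}$ ($X{\left(I,t \right)} = 4 - I I = 4 - I^{2}$)
$\left(X{\left(\left(6 + 4\right) 4,m \right)} + \left(76 - 52\right)\right) x = \left(\left(4 - \left(\left(6 + 4\right) 4\right)^{2}\right) + \left(76 - 52\right)\right) 3 = \left(\left(4 - \left(10 \cdot 4\right)^{2}\right) + \left(76 - 52\right)\right) 3 = \left(\left(4 - 40^{2}\right) + 24\right) 3 = \left(\left(4 - 1600\right) + 24\right) 3 = \left(-1596 + 24\right) 3 = \left(-1572\right) 3 = -4716$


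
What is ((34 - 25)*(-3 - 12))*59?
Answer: -7965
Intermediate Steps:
((34 - 25)*(-3 - 12))*59 = (9*(-15))*59 = -135*59 = -7965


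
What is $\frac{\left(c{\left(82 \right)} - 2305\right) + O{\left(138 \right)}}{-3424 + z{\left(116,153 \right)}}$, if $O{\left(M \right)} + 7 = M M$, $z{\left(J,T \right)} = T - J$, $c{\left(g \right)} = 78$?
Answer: $- \frac{16810}{3387} \approx -4.9631$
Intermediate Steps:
$O{\left(M \right)} = -7 + M^{2}$ ($O{\left(M \right)} = -7 + M M = -7 + M^{2}$)
$\frac{\left(c{\left(82 \right)} - 2305\right) + O{\left(138 \right)}}{-3424 + z{\left(116,153 \right)}} = \frac{\left(78 - 2305\right) - \left(7 - 138^{2}\right)}{-3424 + \left(153 - 116\right)} = \frac{-2227 + \left(-7 + 19044\right)}{-3424 + \left(153 - 116\right)} = \frac{-2227 + 19037}{-3424 + 37} = \frac{16810}{-3387} = 16810 \left(- \frac{1}{3387}\right) = - \frac{16810}{3387}$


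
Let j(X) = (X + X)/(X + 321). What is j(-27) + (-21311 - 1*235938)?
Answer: -12605210/49 ≈ -2.5725e+5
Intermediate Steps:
j(X) = 2*X/(321 + X) (j(X) = (2*X)/(321 + X) = 2*X/(321 + X))
j(-27) + (-21311 - 1*235938) = 2*(-27)/(321 - 27) + (-21311 - 1*235938) = 2*(-27)/294 + (-21311 - 235938) = 2*(-27)*(1/294) - 257249 = -9/49 - 257249 = -12605210/49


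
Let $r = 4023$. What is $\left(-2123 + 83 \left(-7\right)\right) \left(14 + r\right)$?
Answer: $-10916048$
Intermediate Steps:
$\left(-2123 + 83 \left(-7\right)\right) \left(14 + r\right) = \left(-2123 + 83 \left(-7\right)\right) \left(14 + 4023\right) = \left(-2123 - 581\right) 4037 = \left(-2704\right) 4037 = -10916048$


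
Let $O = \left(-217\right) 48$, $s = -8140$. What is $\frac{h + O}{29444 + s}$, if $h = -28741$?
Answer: $- \frac{39157}{21304} \approx -1.838$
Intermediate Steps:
$O = -10416$
$\frac{h + O}{29444 + s} = \frac{-28741 - 10416}{29444 - 8140} = - \frac{39157}{21304}$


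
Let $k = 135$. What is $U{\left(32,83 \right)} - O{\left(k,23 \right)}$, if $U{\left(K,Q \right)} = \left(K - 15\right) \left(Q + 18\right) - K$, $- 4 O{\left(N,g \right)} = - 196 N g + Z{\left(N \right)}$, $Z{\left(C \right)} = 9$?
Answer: $- \frac{601831}{4} \approx -1.5046 \cdot 10^{5}$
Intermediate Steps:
$O{\left(N,g \right)} = - \frac{9}{4} + 49 N g$ ($O{\left(N,g \right)} = - \frac{- 196 N g + 9}{4} = - \frac{9 - 196 N g}{4} = - \frac{9}{4} + 49 N g$)
$U{\left(K,Q \right)} = - K + \left(-15 + K\right) \left(18 + Q\right)$ ($U{\left(K,Q \right)} = \left(-15 + K\right) \left(18 + Q\right) - K = - K + \left(-15 + K\right) \left(18 + Q\right)$)
$U{\left(32,83 \right)} - O{\left(k,23 \right)} = \left(-270 - 1245 + 17 \cdot 32 + 32 \cdot 83\right) - \left(- \frac{9}{4} + 49 \cdot 135 \cdot 23\right) = \left(-270 - 1245 + 544 + 2656\right) - \left(- \frac{9}{4} + 152145\right) = 1685 - \frac{608571}{4} = - \frac{601831}{4}$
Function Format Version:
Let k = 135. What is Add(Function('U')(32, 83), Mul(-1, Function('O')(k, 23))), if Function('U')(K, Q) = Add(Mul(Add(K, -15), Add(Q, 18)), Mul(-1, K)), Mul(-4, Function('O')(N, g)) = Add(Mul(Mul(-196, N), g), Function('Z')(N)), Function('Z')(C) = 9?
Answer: Rational(-601831, 4) ≈ -1.5046e+5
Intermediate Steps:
Function('O')(N, g) = Add(Rational(-9, 4), Mul(49, N, g)) (Function('O')(N, g) = Mul(Rational(-1, 4), Add(Mul(Mul(-196, N), g), 9)) = Mul(Rational(-1, 4), Add(Mul(-196, N, g), 9)) = Mul(Rational(-1, 4), Add(9, Mul(-196, N, g))) = Add(Rational(-9, 4), Mul(49, N, g)))
Function('U')(K, Q) = Add(Mul(-1, K), Mul(Add(-15, K), Add(18, Q))) (Function('U')(K, Q) = Add(Mul(Add(-15, K), Add(18, Q)), Mul(-1, K)) = Add(Mul(-1, K), Mul(Add(-15, K), Add(18, Q))))
Add(Function('U')(32, 83), Mul(-1, Function('O')(k, 23))) = Add(Add(-270, Mul(-15, 83), Mul(17, 32), Mul(32, 83)), Mul(-1, Add(Rational(-9, 4), Mul(49, 135, 23)))) = Add(Add(-270, -1245, 544, 2656), Mul(-1, Add(Rational(-9, 4), 152145))) = Add(1685, Mul(-1, Rational(608571, 4))) = Add(1685, Rational(-608571, 4)) = Rational(-601831, 4)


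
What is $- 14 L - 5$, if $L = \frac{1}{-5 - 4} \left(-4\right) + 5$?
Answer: $- \frac{731}{9} \approx -81.222$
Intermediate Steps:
$L = \frac{49}{9}$ ($L = \frac{1}{-9} \left(-4\right) + 5 = \left(- \frac{1}{9}\right) \left(-4\right) + 5 = \frac{4}{9} + 5 = \frac{49}{9} \approx 5.4444$)
$- 14 L - 5 = \left(-14\right) \frac{49}{9} - 5 = - \frac{686}{9} - 5 = - \frac{731}{9}$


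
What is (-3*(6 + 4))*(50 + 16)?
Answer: -1980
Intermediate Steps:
(-3*(6 + 4))*(50 + 16) = -3*10*66 = -30*66 = -1980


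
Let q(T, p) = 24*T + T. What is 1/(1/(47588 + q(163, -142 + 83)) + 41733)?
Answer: 51663/2156051980 ≈ 2.3962e-5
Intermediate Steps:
q(T, p) = 25*T
1/(1/(47588 + q(163, -142 + 83)) + 41733) = 1/(1/(47588 + 25*163) + 41733) = 1/(1/(47588 + 4075) + 41733) = 1/(1/51663 + 41733) = 1/(2156051980/51663) = 51663/2156051980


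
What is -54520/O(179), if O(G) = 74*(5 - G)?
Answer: 470/111 ≈ 4.2342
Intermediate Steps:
O(G) = 370 - 74*G
-54520/O(179) = -54520/(370 - 74*179) = -54520/(370 - 13246) = -54520/(-12876) = -54520*(-1/12876) = 470/111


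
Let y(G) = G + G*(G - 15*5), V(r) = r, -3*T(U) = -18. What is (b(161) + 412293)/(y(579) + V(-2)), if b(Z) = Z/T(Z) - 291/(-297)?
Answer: 81639521/57893814 ≈ 1.4102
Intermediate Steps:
T(U) = 6 (T(U) = -⅓*(-18) = 6)
y(G) = G + G*(-75 + G) (y(G) = G + G*(G - 75) = G + G*(-75 + G))
b(Z) = 97/99 + Z/6 (b(Z) = Z/6 - 291/(-297) = Z*(⅙) - 291*(-1/297) = Z/6 + 97/99 = 97/99 + Z/6)
(b(161) + 412293)/(y(579) + V(-2)) = ((97/99 + (⅙)*161) + 412293)/(579*(-74 + 579) - 2) = ((97/99 + 161/6) + 412293)/(579*505 - 2) = (5507/198 + 412293)/(292395 - 2) = (81639521/198)/292393 = (81639521/198)*(1/292393) = 81639521/57893814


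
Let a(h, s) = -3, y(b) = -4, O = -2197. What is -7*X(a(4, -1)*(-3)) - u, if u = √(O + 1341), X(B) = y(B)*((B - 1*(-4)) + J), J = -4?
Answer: 252 - 2*I*√214 ≈ 252.0 - 29.257*I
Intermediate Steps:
X(B) = -4*B (X(B) = -4*((B - 1*(-4)) - 4) = -4*((B + 4) - 4) = -4*((4 + B) - 4) = -4*B)
u = 2*I*√214 (u = √(-2197 + 1341) = √(-856) = 2*I*√214 ≈ 29.257*I)
-7*X(a(4, -1)*(-3)) - u = -(-28)*(-3*(-3)) - 2*I*√214 = -(-28)*9 - 2*I*√214 = -7*(-36) - 2*I*√214 = 252 - 2*I*√214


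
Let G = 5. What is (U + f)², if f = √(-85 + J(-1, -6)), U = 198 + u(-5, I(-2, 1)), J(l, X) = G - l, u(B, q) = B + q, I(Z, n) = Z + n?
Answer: (192 + I*√79)² ≈ 36785.0 + 3413.1*I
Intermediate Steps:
J(l, X) = 5 - l
U = 192 (U = 198 + (-5 + (-2 + 1)) = 198 + (-5 - 1) = 198 - 6 = 192)
f = I*√79 (f = √(-85 + (5 - 1*(-1))) = √(-85 + (5 + 1)) = √(-85 + 6) = √(-79) = I*√79 ≈ 8.8882*I)
(U + f)² = (192 + I*√79)²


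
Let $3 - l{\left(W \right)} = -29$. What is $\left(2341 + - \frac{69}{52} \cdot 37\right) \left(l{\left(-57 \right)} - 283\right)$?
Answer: $- \frac{29913929}{52} \approx -5.7527 \cdot 10^{5}$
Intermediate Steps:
$l{\left(W \right)} = 32$ ($l{\left(W \right)} = 3 - -29 = 3 + 29 = 32$)
$\left(2341 + - \frac{69}{52} \cdot 37\right) \left(l{\left(-57 \right)} - 283\right) = \left(2341 + - \frac{69}{52} \cdot 37\right) \left(32 - 283\right) = \left(2341 + \left(-69\right) \frac{1}{52} \cdot 37\right) \left(-251\right) = \left(2341 - \frac{2553}{52}\right) \left(-251\right) = \frac{119179}{52} \left(-251\right) = - \frac{29913929}{52}$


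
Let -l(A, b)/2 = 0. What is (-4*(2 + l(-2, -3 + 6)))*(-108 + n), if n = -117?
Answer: 1800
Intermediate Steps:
l(A, b) = 0 (l(A, b) = -2*0 = 0)
(-4*(2 + l(-2, -3 + 6)))*(-108 + n) = (-4*(2 + 0))*(-108 - 117) = -4*2*(-225) = -8*(-225) = 1800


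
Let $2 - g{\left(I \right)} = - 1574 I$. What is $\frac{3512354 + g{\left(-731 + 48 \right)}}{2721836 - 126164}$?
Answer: $\frac{406219}{432612} \approx 0.93899$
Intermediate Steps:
$g{\left(I \right)} = 2 + 1574 I$ ($g{\left(I \right)} = 2 - - 1574 I = 2 + 1574 I$)
$\frac{3512354 + g{\left(-731 + 48 \right)}}{2721836 - 126164} = \frac{3512354 + \left(2 + 1574 \left(-731 + 48\right)\right)}{2721836 - 126164} = \frac{3512354 + \left(2 + 1574 \left(-683\right)\right)}{2595672} = \left(3512354 + \left(2 - 1075042\right)\right) \frac{1}{2595672} = \left(3512354 - 1075040\right) \frac{1}{2595672} = 2437314 \cdot \frac{1}{2595672} = \frac{406219}{432612}$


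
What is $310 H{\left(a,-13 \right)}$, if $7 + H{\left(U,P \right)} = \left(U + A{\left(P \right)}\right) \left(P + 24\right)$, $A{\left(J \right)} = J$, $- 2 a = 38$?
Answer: $-111290$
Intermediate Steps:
$a = -19$ ($a = \left(- \frac{1}{2}\right) 38 = -19$)
$H{\left(U,P \right)} = -7 + \left(24 + P\right) \left(P + U\right)$ ($H{\left(U,P \right)} = -7 + \left(U + P\right) \left(P + 24\right) = -7 + \left(P + U\right) \left(24 + P\right) = -7 + \left(24 + P\right) \left(P + U\right)$)
$310 H{\left(a,-13 \right)} = 310 \left(-7 + \left(-13\right)^{2} + 24 \left(-13\right) + 24 \left(-19\right) - -247\right) = 310 \left(-7 + 169 - 312 - 456 + 247\right) = 310 \left(-359\right) = -111290$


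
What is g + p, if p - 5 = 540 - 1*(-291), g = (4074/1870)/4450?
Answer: 3478389037/4160750 ≈ 836.00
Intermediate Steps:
g = 2037/4160750 (g = (4074*(1/1870))*(1/4450) = (2037/935)*(1/4450) = 2037/4160750 ≈ 0.00048957)
p = 836 (p = 5 + (540 - 1*(-291)) = 5 + (540 + 291) = 5 + 831 = 836)
g + p = 2037/4160750 + 836 = 3478389037/4160750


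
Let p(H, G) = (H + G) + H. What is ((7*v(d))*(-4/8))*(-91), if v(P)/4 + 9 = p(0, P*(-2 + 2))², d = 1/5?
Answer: -11466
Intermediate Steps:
d = ⅕ ≈ 0.20000
p(H, G) = G + 2*H (p(H, G) = (G + H) + H = G + 2*H)
v(P) = -36 (v(P) = -36 + 4*(P*(-2 + 2) + 2*0)² = -36 + 4*(P*0 + 0)² = -36 + 4*(0 + 0)² = -36 + 4*0² = -36 + 4*0 = -36 + 0 = -36)
((7*v(d))*(-4/8))*(-91) = ((7*(-36))*(-4/8))*(-91) = -(-1008)/8*(-91) = -252*(-½)*(-91) = 126*(-91) = -11466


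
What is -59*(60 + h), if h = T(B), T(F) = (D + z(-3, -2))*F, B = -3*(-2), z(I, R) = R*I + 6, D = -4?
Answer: -6372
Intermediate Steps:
z(I, R) = 6 + I*R (z(I, R) = I*R + 6 = 6 + I*R)
B = 6
T(F) = 8*F (T(F) = (-4 + (6 - 3*(-2)))*F = (-4 + (6 + 6))*F = (-4 + 12)*F = 8*F)
h = 48 (h = 8*6 = 48)
-59*(60 + h) = -59*(60 + 48) = -59*108 = -6372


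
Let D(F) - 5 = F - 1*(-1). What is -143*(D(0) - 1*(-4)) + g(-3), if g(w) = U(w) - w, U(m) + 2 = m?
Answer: -1432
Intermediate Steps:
U(m) = -2 + m
D(F) = 6 + F (D(F) = 5 + (F - 1*(-1)) = 5 + (F + 1) = 5 + (1 + F) = 6 + F)
g(w) = -2 (g(w) = (-2 + w) - w = -2)
-143*(D(0) - 1*(-4)) + g(-3) = -143*((6 + 0) - 1*(-4)) - 2 = -143*(6 + 4) - 2 = -143*10 - 2 = -1430 - 2 = -1432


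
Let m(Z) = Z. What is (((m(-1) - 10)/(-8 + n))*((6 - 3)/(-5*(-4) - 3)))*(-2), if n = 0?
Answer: -33/68 ≈ -0.48529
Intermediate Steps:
(((m(-1) - 10)/(-8 + n))*((6 - 3)/(-5*(-4) - 3)))*(-2) = (((-1 - 10)/(-8 + 0))*((6 - 3)/(-5*(-4) - 3)))*(-2) = ((-11/(-8))*(3/(20 - 3)))*(-2) = ((-11*(-1/8))*(3/17))*(-2) = (11*(3*(1/17))/8)*(-2) = ((11/8)*(3/17))*(-2) = (33/136)*(-2) = -33/68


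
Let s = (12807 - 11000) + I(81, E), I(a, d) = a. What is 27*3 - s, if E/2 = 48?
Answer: -1807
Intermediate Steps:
E = 96 (E = 2*48 = 96)
s = 1888 (s = (12807 - 11000) + 81 = 1807 + 81 = 1888)
27*3 - s = 27*3 - 1*1888 = 81 - 1888 = -1807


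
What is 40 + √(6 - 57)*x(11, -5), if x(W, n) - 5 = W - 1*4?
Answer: 40 + 12*I*√51 ≈ 40.0 + 85.697*I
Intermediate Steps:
x(W, n) = 1 + W (x(W, n) = 5 + (W - 1*4) = 5 + (W - 4) = 5 + (-4 + W) = 1 + W)
40 + √(6 - 57)*x(11, -5) = 40 + √(6 - 57)*(1 + 11) = 40 + √(-51)*12 = 40 + (I*√51)*12 = 40 + 12*I*√51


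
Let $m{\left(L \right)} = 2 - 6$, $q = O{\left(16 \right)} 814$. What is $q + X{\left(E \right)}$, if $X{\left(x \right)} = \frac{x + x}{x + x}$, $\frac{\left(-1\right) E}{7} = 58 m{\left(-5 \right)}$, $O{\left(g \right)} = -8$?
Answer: $-6511$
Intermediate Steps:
$q = -6512$ ($q = \left(-8\right) 814 = -6512$)
$m{\left(L \right)} = -4$ ($m{\left(L \right)} = 2 - 6 = -4$)
$E = 1624$ ($E = - 7 \cdot 58 \left(-4\right) = \left(-7\right) \left(-232\right) = 1624$)
$X{\left(x \right)} = 1$ ($X{\left(x \right)} = \frac{2 x}{2 x} = 2 x \frac{1}{2 x} = 1$)
$q + X{\left(E \right)} = -6512 + 1 = -6511$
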